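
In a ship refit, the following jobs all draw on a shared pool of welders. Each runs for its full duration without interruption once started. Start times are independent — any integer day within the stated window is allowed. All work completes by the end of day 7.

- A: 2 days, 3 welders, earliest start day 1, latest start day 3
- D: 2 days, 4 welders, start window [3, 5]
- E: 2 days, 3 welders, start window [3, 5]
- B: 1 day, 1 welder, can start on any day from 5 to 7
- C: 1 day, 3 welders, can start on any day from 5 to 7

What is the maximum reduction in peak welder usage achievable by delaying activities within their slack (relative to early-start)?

3

Early-start peak: d1:3  d2:3  d3:7  d4:7  d5:4  d6:0  d7:0 ⇒ 7.
Leveled (A@1, D@3, E@5, B@5, C@7): d1:3  d2:3  d3:4  d4:4  d5:4  d6:3  d7:3 ⇒ 4.
Reduction 7 − 4 = 3.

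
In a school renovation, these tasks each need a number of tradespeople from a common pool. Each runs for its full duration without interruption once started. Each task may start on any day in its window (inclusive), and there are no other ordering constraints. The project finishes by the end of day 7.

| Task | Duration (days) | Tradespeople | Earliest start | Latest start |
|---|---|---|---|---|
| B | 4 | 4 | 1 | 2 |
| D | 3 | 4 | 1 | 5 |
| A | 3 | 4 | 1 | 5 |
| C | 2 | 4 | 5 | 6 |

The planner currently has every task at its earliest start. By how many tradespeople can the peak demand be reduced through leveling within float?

4

Early-start peak: d1:12  d2:12  d3:12  d4:4  d5:4  d6:4  d7:0 ⇒ 12.
Leveled (B@1, D@1, A@4, C@5): d1:8  d2:8  d3:8  d4:8  d5:8  d6:8  d7:0 ⇒ 8.
Reduction 12 − 8 = 4.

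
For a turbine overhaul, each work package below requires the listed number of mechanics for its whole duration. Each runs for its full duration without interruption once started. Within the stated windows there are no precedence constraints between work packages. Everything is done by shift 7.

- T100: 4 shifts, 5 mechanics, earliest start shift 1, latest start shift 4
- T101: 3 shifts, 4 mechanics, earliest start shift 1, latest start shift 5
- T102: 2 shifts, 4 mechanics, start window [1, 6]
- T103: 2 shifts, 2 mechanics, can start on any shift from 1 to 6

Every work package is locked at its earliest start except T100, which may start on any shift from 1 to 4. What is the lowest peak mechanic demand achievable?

10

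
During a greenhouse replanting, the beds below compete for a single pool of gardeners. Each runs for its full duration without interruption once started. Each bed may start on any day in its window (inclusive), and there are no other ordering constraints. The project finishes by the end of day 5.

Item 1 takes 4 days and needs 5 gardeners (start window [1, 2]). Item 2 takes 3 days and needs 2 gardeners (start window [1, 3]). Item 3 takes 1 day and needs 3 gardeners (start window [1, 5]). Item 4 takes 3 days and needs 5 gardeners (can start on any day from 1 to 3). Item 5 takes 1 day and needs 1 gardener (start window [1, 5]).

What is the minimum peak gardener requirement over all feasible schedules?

Early-start (Item 1@1, Item 2@1, Item 3@1, Item 4@1, Item 5@1) gives peak 16: d1:16  d2:12  d3:12  d4:5  d5:0.
Shift Item 4→2.
Schedule Item 1@1, Item 2@1, Item 3@1, Item 4@2, Item 5@1: d1:11  d2:12  d3:12  d4:10  d5:0 — peak 12.

12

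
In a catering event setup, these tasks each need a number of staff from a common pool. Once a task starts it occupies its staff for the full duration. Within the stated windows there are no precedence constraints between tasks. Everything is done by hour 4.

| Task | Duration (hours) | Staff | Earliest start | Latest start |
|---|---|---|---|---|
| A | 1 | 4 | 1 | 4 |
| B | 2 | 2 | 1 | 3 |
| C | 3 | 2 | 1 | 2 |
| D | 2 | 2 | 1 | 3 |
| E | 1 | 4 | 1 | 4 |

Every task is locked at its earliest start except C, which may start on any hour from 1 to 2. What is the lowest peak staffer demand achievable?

C@1: h1:14  h2:6  h3:2  h4:0 → peak 14
C@2: h1:12  h2:6  h3:2  h4:2 → peak 12
Best is C@2, peak 12.

12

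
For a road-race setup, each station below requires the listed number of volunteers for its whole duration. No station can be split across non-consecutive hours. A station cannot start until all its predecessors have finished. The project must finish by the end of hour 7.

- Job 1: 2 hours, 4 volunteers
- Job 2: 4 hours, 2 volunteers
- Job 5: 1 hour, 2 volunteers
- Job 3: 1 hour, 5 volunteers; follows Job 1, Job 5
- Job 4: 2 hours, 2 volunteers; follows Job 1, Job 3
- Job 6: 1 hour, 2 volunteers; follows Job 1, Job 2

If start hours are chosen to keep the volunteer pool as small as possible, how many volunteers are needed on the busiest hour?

6

Early-start (Job 1@1, Job 2@1, Job 5@1, Job 3@3, Job 4@4, Job 6@5) gives peak 8: h1:8  h2:6  h3:7  h4:4  h5:4  h6:0  h7:0.
Shift Job 5→3, Job 3→5, Job 4→6, Job 6→6.
Schedule Job 1@1, Job 2@1, Job 5@3, Job 3@5, Job 4@6, Job 6@6: h1:6  h2:6  h3:4  h4:2  h5:5  h6:4  h7:2 — peak 6.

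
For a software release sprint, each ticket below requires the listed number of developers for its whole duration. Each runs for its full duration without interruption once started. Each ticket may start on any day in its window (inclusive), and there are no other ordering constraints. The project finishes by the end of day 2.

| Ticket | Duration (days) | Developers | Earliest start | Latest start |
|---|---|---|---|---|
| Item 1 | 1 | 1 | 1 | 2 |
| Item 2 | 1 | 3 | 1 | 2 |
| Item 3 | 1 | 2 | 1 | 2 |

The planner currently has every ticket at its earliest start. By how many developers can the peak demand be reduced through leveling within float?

3

Early-start peak: d1:6  d2:0 ⇒ 6.
Leveled (Item 1@1, Item 2@2, Item 3@1): d1:3  d2:3 ⇒ 3.
Reduction 6 − 3 = 3.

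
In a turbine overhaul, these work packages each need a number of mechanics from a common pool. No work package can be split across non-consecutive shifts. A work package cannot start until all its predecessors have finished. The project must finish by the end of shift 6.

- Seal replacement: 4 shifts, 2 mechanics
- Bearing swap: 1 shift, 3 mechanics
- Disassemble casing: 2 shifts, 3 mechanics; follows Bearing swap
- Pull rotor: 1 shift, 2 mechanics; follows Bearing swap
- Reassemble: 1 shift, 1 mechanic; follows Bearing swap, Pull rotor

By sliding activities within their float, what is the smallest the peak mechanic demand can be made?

5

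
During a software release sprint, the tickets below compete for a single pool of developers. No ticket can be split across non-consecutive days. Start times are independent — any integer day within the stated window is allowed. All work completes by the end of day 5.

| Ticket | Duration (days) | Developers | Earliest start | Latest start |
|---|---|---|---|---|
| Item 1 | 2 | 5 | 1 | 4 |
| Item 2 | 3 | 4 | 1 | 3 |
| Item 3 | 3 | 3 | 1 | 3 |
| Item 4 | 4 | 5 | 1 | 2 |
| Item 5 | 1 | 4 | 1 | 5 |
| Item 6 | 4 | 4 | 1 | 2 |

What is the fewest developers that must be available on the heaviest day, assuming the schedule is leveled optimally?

Early-start (Item 1@1, Item 2@1, Item 3@1, Item 4@1, Item 5@1, Item 6@1) gives peak 25: d1:25  d2:21  d3:16  d4:9  d5:0.
Shift Item 2→3, Item 3→3, Item 6→2.
Schedule Item 1@1, Item 2@3, Item 3@3, Item 4@1, Item 5@1, Item 6@2: d1:14  d2:14  d3:16  d4:16  d5:11 — peak 16.

16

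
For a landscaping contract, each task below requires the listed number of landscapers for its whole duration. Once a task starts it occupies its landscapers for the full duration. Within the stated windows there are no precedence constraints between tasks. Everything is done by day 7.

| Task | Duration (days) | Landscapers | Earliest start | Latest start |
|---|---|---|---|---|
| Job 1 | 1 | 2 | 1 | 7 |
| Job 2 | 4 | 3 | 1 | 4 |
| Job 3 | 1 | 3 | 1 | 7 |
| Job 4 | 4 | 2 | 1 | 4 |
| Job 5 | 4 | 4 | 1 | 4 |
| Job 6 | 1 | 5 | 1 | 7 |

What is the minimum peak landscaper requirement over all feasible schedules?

9

Early-start (Job 1@1, Job 2@1, Job 3@1, Job 4@1, Job 5@1, Job 6@1) gives peak 19: d1:19  d2:9  d3:9  d4:9  d5:0  d6:0  d7:0.
Shift Job 4→2, Job 5→2, Job 6→6.
Schedule Job 1@1, Job 2@1, Job 3@1, Job 4@2, Job 5@2, Job 6@6: d1:8  d2:9  d3:9  d4:9  d5:6  d6:5  d7:0 — peak 9.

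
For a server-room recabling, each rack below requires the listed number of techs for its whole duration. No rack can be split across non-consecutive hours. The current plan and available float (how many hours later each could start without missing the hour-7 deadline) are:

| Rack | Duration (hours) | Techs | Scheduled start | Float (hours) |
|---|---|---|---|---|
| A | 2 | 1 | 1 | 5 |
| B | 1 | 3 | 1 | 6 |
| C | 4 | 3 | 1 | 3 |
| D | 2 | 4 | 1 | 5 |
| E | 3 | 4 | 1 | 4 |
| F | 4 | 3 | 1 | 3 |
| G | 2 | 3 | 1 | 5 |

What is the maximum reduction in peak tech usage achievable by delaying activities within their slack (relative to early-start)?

Early-start peak: h1:21  h2:18  h3:10  h4:6  h5:0  h6:0  h7:0 ⇒ 21.
Leveled (A@1, B@1, C@1, D@6, E@5, F@2, G@3): h1:7  h2:7  h3:9  h4:9  h5:7  h6:8  h7:8 ⇒ 9.
Reduction 21 − 9 = 12.

12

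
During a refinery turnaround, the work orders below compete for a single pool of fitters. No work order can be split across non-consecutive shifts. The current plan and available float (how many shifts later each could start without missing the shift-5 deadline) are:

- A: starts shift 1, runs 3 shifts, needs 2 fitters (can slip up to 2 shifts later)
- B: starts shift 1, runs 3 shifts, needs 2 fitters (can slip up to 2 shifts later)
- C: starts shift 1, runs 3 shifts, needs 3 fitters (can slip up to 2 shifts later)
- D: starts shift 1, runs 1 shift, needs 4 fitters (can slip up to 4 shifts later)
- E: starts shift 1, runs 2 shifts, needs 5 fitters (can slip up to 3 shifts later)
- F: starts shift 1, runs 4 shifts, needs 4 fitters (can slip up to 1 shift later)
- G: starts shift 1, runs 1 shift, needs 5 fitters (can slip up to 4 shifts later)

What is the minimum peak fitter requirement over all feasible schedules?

Early-start (A@1, B@1, C@1, D@1, E@1, F@1, G@1) gives peak 25: s1:25  s2:16  s3:11  s4:4  s5:0.
Shift C→2, E→4, G→5.
Schedule A@1, B@1, C@2, D@1, E@4, F@1, G@5: s1:12  s2:11  s3:11  s4:12  s5:10 — peak 12.
Total fitter-shifts = 56 over 5 shifts ⇒ peak ≥ ⌈56/5⌉ = 12, so 12 is optimal.

12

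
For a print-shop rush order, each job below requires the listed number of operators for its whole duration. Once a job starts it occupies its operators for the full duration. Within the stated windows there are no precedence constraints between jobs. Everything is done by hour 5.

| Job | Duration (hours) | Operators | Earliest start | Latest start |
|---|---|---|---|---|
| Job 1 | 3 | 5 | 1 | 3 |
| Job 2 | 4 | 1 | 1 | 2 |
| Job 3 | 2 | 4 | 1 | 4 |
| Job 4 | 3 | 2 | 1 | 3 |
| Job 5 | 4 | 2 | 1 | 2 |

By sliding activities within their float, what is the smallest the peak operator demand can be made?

10

Early-start (Job 1@1, Job 2@1, Job 3@1, Job 4@1, Job 5@1) gives peak 14: h1:14  h2:14  h3:10  h4:3  h5:0.
Shift Job 3→4.
Schedule Job 1@1, Job 2@1, Job 3@4, Job 4@1, Job 5@1: h1:10  h2:10  h3:10  h4:7  h5:4 — peak 10.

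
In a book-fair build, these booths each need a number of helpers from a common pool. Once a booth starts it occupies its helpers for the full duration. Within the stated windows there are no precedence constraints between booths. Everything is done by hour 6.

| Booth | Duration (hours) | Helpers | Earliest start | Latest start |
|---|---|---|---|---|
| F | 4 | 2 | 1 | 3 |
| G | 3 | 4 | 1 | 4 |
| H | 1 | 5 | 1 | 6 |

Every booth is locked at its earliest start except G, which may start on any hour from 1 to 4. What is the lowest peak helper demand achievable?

7

G@1: h1:11  h2:6  h3:6  h4:2  h5:0  h6:0 → peak 11
G@2: h1:7  h2:6  h3:6  h4:6  h5:0  h6:0 → peak 7
G@3: h1:7  h2:2  h3:6  h4:6  h5:4  h6:0 → peak 7
G@4: h1:7  h2:2  h3:2  h4:6  h5:4  h6:4 → peak 7
Best is G@2, peak 7.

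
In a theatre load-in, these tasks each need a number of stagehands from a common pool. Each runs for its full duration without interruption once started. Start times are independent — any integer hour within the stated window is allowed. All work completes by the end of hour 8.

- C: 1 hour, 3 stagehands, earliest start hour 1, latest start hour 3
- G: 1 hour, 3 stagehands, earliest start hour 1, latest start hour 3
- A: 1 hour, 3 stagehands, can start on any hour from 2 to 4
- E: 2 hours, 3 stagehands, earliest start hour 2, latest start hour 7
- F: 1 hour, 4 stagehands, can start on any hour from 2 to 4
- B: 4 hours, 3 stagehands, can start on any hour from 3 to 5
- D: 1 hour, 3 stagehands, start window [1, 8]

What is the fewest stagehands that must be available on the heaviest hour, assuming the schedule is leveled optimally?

6

Early-start (C@1, G@1, A@2, E@2, F@2, B@3, D@1) gives peak 10: h1:9  h2:10  h3:6  h4:3  h5:3  h6:3  h7:0  h8:0.
Shift F→4, B→5, D→3.
Schedule C@1, G@1, A@2, E@2, F@4, B@5, D@3: h1:6  h2:6  h3:6  h4:4  h5:3  h6:3  h7:3  h8:3 — peak 6.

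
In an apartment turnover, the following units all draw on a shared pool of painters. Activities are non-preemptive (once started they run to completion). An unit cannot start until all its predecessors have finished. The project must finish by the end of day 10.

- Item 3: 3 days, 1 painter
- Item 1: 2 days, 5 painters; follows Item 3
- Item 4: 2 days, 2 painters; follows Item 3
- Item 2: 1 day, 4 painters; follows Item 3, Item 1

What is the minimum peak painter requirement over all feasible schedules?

5

Early-start (Item 3@1, Item 1@4, Item 4@4, Item 2@6) gives peak 7: d1:1  d2:1  d3:1  d4:7  d5:7  d6:4  d7:0  d8:0  d9:0  d10:0.
Shift Item 4→6, Item 2→8.
Schedule Item 3@1, Item 1@4, Item 4@6, Item 2@8: d1:1  d2:1  d3:1  d4:5  d5:5  d6:2  d7:2  d8:4  d9:0  d10:0 — peak 5.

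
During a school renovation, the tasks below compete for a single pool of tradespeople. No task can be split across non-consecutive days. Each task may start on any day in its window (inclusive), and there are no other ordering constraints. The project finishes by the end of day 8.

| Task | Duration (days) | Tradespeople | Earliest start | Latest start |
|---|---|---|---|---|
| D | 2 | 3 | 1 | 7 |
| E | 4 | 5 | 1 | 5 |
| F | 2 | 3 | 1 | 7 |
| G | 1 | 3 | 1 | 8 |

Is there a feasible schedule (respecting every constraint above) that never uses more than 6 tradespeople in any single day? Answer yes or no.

Schedule D@1, E@3, F@1, G@7: d1:6  d2:6  d3:5  d4:5  d5:5  d6:5  d7:3  d8:0 — peak 6 ≤ 6.

yes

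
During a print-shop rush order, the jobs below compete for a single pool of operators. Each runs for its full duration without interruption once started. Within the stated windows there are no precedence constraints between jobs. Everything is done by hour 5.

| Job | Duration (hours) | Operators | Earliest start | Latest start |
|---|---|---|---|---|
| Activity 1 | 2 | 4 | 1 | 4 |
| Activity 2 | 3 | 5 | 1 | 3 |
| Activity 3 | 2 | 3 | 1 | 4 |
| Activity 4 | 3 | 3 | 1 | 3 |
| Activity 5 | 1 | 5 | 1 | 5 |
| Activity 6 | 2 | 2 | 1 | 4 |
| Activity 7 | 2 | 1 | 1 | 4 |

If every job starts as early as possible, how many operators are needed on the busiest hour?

23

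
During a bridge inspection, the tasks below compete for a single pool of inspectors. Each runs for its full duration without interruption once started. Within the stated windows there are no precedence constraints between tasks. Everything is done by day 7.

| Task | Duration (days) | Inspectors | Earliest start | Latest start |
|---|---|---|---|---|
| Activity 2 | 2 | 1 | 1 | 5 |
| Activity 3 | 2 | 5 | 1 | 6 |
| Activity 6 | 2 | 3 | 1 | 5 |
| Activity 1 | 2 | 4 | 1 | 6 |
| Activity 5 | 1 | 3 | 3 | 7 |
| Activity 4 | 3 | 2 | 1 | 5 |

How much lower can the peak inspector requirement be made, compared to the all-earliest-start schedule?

10

Early-start peak: d1:15  d2:15  d3:5  d4:0  d5:0  d6:0  d7:0 ⇒ 15.
Leveled (Activity 2@1, Activity 3@3, Activity 6@5, Activity 1@1, Activity 5@7, Activity 4@5): d1:5  d2:5  d3:5  d4:5  d5:5  d6:5  d7:5 ⇒ 5.
Reduction 15 − 5 = 10.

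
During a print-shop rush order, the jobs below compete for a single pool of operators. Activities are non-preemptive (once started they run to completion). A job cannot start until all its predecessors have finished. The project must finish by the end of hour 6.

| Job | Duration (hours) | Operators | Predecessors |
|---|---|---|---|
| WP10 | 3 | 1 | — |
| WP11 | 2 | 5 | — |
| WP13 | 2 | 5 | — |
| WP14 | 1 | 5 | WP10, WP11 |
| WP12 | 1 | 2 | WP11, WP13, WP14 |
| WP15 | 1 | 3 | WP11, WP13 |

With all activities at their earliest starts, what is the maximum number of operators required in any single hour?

Early-start schedule: WP10@1, WP11@1, WP13@1, WP14@4, WP12@5, WP15@3.
Load per hour: hour 1: 11, hour 2: 11, hour 3: 4, hour 4: 5, hour 5: 2, hour 6: 0.
Peak is 11.

11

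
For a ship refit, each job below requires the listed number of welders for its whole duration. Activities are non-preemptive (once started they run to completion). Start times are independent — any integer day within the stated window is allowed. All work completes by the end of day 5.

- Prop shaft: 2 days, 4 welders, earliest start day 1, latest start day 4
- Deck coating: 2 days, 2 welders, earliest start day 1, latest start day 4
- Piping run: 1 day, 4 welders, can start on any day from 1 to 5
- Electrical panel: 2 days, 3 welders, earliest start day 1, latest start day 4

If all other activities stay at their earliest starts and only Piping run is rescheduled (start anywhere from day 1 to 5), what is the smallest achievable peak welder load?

Piping run@1: d1:13  d2:9  d3:0  d4:0  d5:0 → peak 13
Piping run@2: d1:9  d2:13  d3:0  d4:0  d5:0 → peak 13
Piping run@3: d1:9  d2:9  d3:4  d4:0  d5:0 → peak 9
Piping run@4: d1:9  d2:9  d3:0  d4:4  d5:0 → peak 9
Piping run@5: d1:9  d2:9  d3:0  d4:0  d5:4 → peak 9
Best is Piping run@3, peak 9.

9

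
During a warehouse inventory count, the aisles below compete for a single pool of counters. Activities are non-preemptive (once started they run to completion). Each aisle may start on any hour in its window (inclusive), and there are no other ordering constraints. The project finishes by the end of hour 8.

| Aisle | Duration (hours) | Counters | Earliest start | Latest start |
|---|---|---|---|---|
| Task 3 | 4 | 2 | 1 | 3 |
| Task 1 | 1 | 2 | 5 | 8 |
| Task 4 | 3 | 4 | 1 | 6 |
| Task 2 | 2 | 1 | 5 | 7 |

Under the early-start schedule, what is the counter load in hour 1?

6

At early start, hour 1 has: Task 3, Task 4.
Demand: 2 + 4 = 6.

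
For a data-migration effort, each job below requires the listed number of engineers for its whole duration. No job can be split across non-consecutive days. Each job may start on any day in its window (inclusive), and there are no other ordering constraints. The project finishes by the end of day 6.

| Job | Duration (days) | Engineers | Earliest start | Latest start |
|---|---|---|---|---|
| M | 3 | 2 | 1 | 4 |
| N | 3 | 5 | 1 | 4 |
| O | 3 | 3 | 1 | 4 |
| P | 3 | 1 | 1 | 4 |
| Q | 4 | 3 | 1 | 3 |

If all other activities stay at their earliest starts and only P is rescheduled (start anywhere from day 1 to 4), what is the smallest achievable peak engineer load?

P@1: d1:14  d2:14  d3:14  d4:3  d5:0  d6:0 → peak 14
P@2: d1:13  d2:14  d3:14  d4:4  d5:0  d6:0 → peak 14
P@3: d1:13  d2:13  d3:14  d4:4  d5:1  d6:0 → peak 14
P@4: d1:13  d2:13  d3:13  d4:4  d5:1  d6:1 → peak 13
Best is P@4, peak 13.

13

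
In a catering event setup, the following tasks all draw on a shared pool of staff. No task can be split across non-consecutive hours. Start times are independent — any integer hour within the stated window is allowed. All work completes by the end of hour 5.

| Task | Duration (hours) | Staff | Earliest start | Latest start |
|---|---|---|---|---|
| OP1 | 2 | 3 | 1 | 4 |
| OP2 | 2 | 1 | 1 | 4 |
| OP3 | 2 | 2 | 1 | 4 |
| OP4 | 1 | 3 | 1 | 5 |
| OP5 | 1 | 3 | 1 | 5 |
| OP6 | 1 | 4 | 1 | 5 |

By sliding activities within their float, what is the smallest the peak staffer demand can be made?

5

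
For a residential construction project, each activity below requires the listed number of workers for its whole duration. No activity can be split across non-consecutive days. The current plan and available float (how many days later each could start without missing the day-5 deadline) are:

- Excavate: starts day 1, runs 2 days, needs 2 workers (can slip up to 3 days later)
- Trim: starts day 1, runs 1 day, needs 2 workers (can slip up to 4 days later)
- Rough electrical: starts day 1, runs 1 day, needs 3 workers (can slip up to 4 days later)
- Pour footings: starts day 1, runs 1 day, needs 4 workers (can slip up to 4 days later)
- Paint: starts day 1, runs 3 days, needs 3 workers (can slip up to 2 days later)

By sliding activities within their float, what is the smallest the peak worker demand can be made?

5

Early-start (Excavate@1, Trim@1, Rough electrical@1, Pour footings@1, Paint@1) gives peak 14: d1:14  d2:5  d3:3  d4:0  d5:0.
Shift Trim→3, Pour footings→5, Paint→2.
Schedule Excavate@1, Trim@3, Rough electrical@1, Pour footings@5, Paint@2: d1:5  d2:5  d3:5  d4:3  d5:4 — peak 5.
Total worker-days = 22 over 5 days ⇒ peak ≥ ⌈22/5⌉ = 5, so 5 is optimal.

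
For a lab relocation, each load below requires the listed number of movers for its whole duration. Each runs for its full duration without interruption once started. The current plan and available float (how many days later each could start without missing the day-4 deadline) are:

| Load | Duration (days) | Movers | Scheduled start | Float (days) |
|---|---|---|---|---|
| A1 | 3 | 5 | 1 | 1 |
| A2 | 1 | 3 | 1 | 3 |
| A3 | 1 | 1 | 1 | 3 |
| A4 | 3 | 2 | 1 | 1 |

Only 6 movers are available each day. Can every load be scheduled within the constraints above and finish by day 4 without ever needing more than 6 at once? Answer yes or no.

no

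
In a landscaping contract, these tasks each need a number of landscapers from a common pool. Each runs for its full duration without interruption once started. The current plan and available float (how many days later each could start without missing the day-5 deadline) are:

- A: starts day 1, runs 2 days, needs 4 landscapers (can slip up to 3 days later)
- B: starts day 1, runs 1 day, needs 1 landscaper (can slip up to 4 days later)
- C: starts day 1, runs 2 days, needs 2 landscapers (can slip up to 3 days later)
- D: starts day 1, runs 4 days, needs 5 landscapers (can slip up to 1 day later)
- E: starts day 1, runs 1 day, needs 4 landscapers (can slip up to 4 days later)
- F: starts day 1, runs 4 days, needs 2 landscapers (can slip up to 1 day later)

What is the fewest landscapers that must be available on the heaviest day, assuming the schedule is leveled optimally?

Early-start (A@1, B@1, C@1, D@1, E@1, F@1) gives peak 18: d1:18  d2:13  d3:7  d4:7  d5:0.
Shift C→3, E→5, F→2.
Schedule A@1, B@1, C@3, D@1, E@5, F@2: d1:10  d2:11  d3:9  d4:9  d5:6 — peak 11.

11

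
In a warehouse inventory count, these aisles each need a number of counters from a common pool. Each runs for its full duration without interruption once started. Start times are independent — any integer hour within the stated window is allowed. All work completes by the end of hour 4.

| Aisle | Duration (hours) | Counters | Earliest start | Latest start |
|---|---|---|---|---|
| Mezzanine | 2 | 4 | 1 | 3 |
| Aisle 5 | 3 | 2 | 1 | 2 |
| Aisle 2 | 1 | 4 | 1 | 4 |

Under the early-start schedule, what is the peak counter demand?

Early-start schedule: Mezzanine@1, Aisle 5@1, Aisle 2@1.
Load per hour: hour 1: 10, hour 2: 6, hour 3: 2, hour 4: 0.
Peak is 10.

10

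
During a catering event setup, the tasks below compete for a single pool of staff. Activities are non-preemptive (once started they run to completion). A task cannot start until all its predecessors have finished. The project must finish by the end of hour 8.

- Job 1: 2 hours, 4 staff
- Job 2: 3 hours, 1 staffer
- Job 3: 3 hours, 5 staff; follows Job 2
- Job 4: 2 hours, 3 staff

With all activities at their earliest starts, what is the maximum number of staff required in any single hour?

Early-start schedule: Job 1@1, Job 2@1, Job 3@4, Job 4@1.
Load per hour: hour 1: 8, hour 2: 8, hour 3: 1, hour 4: 5, hour 5: 5, hour 6: 5, hour 7: 0, hour 8: 0.
Peak is 8.

8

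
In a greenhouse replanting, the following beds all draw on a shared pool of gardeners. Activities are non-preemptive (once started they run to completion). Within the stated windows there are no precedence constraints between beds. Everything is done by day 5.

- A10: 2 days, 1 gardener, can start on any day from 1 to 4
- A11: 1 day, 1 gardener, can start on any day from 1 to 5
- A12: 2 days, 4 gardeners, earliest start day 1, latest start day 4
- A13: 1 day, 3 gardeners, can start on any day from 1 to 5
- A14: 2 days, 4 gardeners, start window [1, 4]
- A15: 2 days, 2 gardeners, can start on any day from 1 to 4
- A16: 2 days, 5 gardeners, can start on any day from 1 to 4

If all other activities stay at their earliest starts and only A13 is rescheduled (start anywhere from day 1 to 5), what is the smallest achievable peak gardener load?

A13@1: d1:20  d2:16  d3:0  d4:0  d5:0 → peak 20
A13@2: d1:17  d2:19  d3:0  d4:0  d5:0 → peak 19
A13@3: d1:17  d2:16  d3:3  d4:0  d5:0 → peak 17
A13@4: d1:17  d2:16  d3:0  d4:3  d5:0 → peak 17
A13@5: d1:17  d2:16  d3:0  d4:0  d5:3 → peak 17
Best is A13@3, peak 17.

17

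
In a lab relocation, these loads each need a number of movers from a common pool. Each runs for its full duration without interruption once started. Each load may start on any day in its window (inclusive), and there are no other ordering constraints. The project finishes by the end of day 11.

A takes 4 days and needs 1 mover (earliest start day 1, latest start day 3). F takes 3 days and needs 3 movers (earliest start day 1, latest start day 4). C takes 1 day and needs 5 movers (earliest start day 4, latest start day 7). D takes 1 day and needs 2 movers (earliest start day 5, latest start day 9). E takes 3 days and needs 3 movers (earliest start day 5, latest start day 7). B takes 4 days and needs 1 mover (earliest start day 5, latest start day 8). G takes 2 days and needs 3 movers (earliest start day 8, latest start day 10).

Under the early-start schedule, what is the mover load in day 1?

4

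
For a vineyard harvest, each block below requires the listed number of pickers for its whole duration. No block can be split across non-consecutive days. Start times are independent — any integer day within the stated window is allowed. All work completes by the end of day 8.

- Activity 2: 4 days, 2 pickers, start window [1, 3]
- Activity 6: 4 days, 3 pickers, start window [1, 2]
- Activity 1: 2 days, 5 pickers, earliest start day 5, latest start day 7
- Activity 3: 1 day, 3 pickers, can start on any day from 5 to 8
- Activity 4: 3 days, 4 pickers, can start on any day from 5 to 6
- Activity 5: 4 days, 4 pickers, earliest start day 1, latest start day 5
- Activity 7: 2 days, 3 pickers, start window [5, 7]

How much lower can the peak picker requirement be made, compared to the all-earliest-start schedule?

6

Early-start peak: d1:9  d2:9  d3:9  d4:9  d5:15  d6:12  d7:4  d8:0 ⇒ 15.
Leveled (Activity 2@1, Activity 6@1, Activity 1@5, Activity 3@5, Activity 4@6, Activity 5@1, Activity 7@7): d1:9  d2:9  d3:9  d4:9  d5:8  d6:9  d7:7  d8:7 ⇒ 9.
Reduction 15 − 9 = 6.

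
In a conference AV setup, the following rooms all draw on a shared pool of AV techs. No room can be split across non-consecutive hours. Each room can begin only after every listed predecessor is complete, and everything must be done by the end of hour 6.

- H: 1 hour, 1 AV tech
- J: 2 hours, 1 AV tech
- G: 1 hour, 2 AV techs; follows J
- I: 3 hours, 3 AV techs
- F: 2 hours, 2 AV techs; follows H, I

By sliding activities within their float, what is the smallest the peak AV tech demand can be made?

Early-start (H@1, J@1, G@3, I@1, F@4) gives peak 5: h1:5  h2:4  h3:5  h4:2  h5:2  h6:0.
Shift G→5, I→2, F→5.
Schedule H@1, J@1, G@5, I@2, F@5: h1:2  h2:4  h3:3  h4:3  h5:4  h6:2 — peak 4.

4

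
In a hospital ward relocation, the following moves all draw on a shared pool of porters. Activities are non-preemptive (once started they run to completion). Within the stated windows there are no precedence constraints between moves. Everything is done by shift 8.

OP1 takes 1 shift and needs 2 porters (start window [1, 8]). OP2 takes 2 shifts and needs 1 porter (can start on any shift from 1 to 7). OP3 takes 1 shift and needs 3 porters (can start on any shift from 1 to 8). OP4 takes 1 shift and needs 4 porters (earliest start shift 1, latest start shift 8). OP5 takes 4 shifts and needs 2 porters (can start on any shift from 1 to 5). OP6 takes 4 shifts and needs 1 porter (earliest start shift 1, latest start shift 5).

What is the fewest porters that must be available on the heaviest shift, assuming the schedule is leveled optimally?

Early-start (OP1@1, OP2@1, OP3@1, OP4@1, OP5@1, OP6@1) gives peak 13: s1:13  s2:4  s3:3  s4:3  s5:0  s6:0  s7:0  s8:0.
Shift OP3→2, OP4→3, OP5→4, OP6→4.
Schedule OP1@1, OP2@1, OP3@2, OP4@3, OP5@4, OP6@4: s1:3  s2:4  s3:4  s4:3  s5:3  s6:3  s7:3  s8:0 — peak 4.

4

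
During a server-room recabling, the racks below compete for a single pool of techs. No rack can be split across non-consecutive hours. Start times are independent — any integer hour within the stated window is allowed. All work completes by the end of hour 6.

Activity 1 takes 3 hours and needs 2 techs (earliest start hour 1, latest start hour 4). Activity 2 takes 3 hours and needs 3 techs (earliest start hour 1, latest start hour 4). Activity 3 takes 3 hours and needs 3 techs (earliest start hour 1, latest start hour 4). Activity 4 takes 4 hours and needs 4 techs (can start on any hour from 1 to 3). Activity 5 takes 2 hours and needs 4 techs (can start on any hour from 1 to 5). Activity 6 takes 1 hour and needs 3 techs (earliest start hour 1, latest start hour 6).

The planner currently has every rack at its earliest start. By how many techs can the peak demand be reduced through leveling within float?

9

Early-start peak: h1:19  h2:16  h3:12  h4:4  h5:0  h6:0 ⇒ 19.
Leveled (Activity 1@1, Activity 2@1, Activity 3@4, Activity 4@1, Activity 5@5, Activity 6@4): h1:9  h2:9  h3:9  h4:10  h5:7  h6:7 ⇒ 10.
Reduction 19 − 10 = 9.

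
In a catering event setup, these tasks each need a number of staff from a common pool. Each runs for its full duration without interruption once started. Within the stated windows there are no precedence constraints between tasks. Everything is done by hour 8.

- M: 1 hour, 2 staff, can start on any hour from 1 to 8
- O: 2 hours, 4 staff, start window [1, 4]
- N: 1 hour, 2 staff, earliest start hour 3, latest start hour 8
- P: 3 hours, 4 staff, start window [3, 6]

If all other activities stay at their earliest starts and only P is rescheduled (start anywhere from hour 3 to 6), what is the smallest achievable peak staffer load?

6

P@3: h1:6  h2:4  h3:6  h4:4  h5:4  h6:0  h7:0  h8:0 → peak 6
P@4: h1:6  h2:4  h3:2  h4:4  h5:4  h6:4  h7:0  h8:0 → peak 6
P@5: h1:6  h2:4  h3:2  h4:0  h5:4  h6:4  h7:4  h8:0 → peak 6
P@6: h1:6  h2:4  h3:2  h4:0  h5:0  h6:4  h7:4  h8:4 → peak 6
Best is P@3, peak 6.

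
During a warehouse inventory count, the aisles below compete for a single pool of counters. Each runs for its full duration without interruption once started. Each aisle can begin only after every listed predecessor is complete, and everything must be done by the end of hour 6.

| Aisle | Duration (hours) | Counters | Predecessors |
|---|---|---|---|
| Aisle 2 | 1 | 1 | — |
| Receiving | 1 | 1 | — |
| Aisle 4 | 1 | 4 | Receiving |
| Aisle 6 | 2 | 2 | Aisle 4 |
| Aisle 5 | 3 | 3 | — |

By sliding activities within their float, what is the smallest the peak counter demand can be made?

4

Early-start (Aisle 2@1, Receiving@1, Aisle 4@2, Aisle 6@3, Aisle 5@1) gives peak 7: h1:5  h2:7  h3:5  h4:2  h5:0  h6:0.
Shift Receiving→2, Aisle 4→4, Aisle 6→5.
Schedule Aisle 2@1, Receiving@2, Aisle 4@4, Aisle 6@5, Aisle 5@1: h1:4  h2:4  h3:3  h4:4  h5:2  h6:2 — peak 4.
Total counter-hours = 19 over 6 hours ⇒ peak ≥ ⌈19/6⌉ = 4, so 4 is optimal.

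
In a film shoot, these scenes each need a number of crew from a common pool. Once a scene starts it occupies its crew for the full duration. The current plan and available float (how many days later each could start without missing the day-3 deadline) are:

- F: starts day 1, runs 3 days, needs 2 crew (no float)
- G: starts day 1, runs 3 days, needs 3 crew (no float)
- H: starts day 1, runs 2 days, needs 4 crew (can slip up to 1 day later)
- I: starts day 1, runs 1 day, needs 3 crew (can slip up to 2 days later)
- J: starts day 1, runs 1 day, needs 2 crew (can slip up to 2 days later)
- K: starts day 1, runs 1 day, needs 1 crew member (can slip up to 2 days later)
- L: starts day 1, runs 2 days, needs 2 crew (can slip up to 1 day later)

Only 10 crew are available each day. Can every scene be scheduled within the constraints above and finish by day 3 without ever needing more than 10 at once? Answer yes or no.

no

Total crew member-days = 33; over 3 days the average is 33/3 > 10, so some day must exceed 10.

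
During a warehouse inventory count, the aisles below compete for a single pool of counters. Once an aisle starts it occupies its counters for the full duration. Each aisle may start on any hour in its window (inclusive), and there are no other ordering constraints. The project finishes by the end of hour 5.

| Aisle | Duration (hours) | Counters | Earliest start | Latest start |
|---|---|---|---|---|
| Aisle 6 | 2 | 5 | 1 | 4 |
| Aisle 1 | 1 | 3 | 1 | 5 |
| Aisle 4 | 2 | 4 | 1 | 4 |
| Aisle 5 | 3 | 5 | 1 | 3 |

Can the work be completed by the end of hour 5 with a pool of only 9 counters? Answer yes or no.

yes

Schedule Aisle 6@1, Aisle 1@1, Aisle 4@2, Aisle 5@3: h1:8  h2:9  h3:9  h4:5  h5:5 — peak 9 ≤ 9.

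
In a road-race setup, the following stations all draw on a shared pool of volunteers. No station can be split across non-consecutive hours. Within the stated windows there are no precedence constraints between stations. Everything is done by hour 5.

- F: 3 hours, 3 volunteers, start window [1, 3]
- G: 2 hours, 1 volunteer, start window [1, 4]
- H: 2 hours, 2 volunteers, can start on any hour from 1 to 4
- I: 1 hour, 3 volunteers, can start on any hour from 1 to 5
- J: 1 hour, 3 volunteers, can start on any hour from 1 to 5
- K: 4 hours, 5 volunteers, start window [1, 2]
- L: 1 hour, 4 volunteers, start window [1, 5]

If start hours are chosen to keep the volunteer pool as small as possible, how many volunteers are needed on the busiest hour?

Early-start (F@1, G@1, H@1, I@1, J@1, K@1, L@1) gives peak 21: h1:21  h2:11  h3:8  h4:5  h5:0.
Shift H→3, K→2, L→5.
Schedule F@1, G@1, H@3, I@1, J@1, K@2, L@5: h1:10  h2:9  h3:10  h4:7  h5:9 — peak 10.

10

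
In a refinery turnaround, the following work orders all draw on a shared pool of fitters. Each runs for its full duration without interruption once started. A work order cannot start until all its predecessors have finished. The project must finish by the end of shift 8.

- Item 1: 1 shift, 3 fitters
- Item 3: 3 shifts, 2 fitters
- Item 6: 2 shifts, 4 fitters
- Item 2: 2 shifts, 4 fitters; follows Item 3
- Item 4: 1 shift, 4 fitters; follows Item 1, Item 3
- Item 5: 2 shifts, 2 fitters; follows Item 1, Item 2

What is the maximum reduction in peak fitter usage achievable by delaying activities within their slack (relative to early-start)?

3

Early-start peak: s1:9  s2:6  s3:2  s4:8  s5:4  s6:2  s7:2  s8:0 ⇒ 9.
Leveled (Item 1@1, Item 3@1, Item 6@2, Item 2@4, Item 4@6, Item 5@6): s1:5  s2:6  s3:6  s4:4  s5:4  s6:6  s7:2  s8:0 ⇒ 6.
Reduction 9 − 6 = 3.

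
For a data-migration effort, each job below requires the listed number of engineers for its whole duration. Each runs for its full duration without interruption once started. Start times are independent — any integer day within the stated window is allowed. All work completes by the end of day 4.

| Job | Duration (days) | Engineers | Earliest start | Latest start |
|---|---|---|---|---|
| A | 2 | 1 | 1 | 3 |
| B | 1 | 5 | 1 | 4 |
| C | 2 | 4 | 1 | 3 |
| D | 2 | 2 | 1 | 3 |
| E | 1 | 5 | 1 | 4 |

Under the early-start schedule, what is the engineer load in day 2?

7

At early start, day 2 has: A, C, D.
Demand: 1 + 4 + 2 = 7.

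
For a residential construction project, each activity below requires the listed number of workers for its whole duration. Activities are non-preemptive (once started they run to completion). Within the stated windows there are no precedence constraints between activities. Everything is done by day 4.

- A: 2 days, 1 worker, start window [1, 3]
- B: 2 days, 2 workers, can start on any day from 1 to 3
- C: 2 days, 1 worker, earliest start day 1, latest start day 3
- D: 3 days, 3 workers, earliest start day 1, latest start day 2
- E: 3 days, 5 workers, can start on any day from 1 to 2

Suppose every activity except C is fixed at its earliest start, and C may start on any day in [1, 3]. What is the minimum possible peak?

11

C@1: d1:12  d2:12  d3:8  d4:0 → peak 12
C@2: d1:11  d2:12  d3:9  d4:0 → peak 12
C@3: d1:11  d2:11  d3:9  d4:1 → peak 11
Best is C@3, peak 11.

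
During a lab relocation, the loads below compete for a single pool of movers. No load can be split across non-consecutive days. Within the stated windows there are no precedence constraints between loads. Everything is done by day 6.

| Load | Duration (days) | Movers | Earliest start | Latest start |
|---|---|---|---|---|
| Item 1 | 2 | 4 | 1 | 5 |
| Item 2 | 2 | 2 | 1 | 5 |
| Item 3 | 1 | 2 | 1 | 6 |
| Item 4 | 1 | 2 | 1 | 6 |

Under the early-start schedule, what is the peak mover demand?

10

Early-start schedule: Item 1@1, Item 2@1, Item 3@1, Item 4@1.
Load per day: day 1: 10, day 2: 6, day 3: 0, day 4: 0, day 5: 0, day 6: 0.
Peak is 10.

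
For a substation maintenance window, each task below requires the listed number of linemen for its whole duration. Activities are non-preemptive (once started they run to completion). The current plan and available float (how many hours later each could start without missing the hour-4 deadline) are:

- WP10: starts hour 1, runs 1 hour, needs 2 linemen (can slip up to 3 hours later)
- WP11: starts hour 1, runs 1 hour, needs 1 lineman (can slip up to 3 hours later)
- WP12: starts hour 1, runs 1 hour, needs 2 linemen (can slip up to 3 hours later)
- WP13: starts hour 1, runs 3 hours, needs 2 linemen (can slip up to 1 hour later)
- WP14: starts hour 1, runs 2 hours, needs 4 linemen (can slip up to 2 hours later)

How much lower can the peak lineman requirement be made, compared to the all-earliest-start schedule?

5

Early-start peak: h1:11  h2:6  h3:2  h4:0 ⇒ 11.
Leveled (WP10@1, WP11@1, WP12@1, WP13@2, WP14@2): h1:5  h2:6  h3:6  h4:2 ⇒ 6.
Reduction 11 − 6 = 5.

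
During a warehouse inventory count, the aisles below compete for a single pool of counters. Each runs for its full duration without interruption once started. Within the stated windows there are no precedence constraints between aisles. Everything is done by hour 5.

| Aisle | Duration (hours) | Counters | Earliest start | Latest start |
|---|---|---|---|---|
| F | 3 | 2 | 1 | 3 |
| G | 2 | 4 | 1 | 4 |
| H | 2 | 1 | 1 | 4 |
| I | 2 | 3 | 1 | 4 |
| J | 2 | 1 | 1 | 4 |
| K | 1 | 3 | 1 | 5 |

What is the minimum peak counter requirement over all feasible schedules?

Early-start (F@1, G@1, H@1, I@1, J@1, K@1) gives peak 14: h1:14  h2:11  h3:2  h4:0  h5:0.
Shift H→3, I→3, J→4, K→5.
Schedule F@1, G@1, H@3, I@3, J@4, K@5: h1:6  h2:6  h3:6  h4:5  h5:4 — peak 6.
Total counter-hours = 27 over 5 hours ⇒ peak ≥ ⌈27/5⌉ = 6, so 6 is optimal.

6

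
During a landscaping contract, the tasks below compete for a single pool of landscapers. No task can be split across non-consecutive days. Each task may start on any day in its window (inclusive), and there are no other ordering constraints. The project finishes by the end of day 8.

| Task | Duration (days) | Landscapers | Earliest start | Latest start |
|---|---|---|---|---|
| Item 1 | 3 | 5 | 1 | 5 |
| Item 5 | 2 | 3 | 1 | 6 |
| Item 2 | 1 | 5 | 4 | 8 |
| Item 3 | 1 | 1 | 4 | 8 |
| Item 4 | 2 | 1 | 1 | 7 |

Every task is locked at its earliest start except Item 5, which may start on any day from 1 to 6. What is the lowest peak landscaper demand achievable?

Item 5@1: d1:9  d2:9  d3:5  d4:6  d5:0  d6:0  d7:0  d8:0 → peak 9
Item 5@2: d1:6  d2:9  d3:8  d4:6  d5:0  d6:0  d7:0  d8:0 → peak 9
Item 5@3: d1:6  d2:6  d3:8  d4:9  d5:0  d6:0  d7:0  d8:0 → peak 9
Item 5@4: d1:6  d2:6  d3:5  d4:9  d5:3  d6:0  d7:0  d8:0 → peak 9
Item 5@5: d1:6  d2:6  d3:5  d4:6  d5:3  d6:3  d7:0  d8:0 → peak 6
Item 5@6: d1:6  d2:6  d3:5  d4:6  d5:0  d6:3  d7:3  d8:0 → peak 6
Best is Item 5@5, peak 6.

6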